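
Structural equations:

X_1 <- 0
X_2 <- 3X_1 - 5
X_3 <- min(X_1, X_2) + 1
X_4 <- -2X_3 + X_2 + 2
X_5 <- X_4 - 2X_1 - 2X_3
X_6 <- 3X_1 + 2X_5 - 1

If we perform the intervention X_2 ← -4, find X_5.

10

do(X_2=-4) replaces the equation X_2 <- 3X_1 - 5 with the constant X_2 = -4.
X_3 = min(X_1, X_2) + 1  [with X_1=0, X_2=-4]  = -3
X_4 = -2X_3 + X_2 + 2  [with X_3=-3, X_2=-4]  = 4
X_5 = X_4 - 2X_1 - 2X_3  [with X_4=4, X_1=0, X_3=-3]  = 10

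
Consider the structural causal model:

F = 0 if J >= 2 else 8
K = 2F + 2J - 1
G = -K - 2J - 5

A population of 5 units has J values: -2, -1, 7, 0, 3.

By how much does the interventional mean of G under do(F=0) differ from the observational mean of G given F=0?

The intervention sets F=0 in all 5 units regardless of J. Recomputing G per unit gives 4, 0, -32, -4, -16; average -9.6.
E[G|F=0] averages over only the 2 units with F=0 (J = 7, 3): G = -32, -16, mean -24.
Difference = -9.6 − (-24) = 14.4.

14.4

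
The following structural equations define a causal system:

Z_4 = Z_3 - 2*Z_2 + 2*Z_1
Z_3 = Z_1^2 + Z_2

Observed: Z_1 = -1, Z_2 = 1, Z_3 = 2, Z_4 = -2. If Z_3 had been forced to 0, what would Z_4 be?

-4

The intervention breaks the incoming arrows to Z_3: Z_3 = Z_1^2 + Z_2 no longer applies, and Z_3 = 0.
Z_4 = Z_3 - 2*Z_2 + 2*Z_1  [with Z_3=0, Z_2=1, Z_1=-1]  = -4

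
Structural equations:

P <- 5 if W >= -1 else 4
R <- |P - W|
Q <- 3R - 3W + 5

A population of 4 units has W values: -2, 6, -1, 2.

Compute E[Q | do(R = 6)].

do(R=6) breaks R's dependence on W. With R=6 fixed, Q across the units is 29, 5, 26, 17, mean 19.25.

19.25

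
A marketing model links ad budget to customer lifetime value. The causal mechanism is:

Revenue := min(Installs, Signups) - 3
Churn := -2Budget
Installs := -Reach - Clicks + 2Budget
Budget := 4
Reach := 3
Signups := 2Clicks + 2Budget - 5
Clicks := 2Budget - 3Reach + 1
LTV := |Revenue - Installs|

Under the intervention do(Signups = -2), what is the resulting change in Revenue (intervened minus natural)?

Under do(Signups=-2), the mechanism Signups := 2Clicks + 2Budget - 5 is discarded; Signups is fixed at -2.
Clicks = 2Budget - 3Reach + 1  [with Budget=4, Reach=3]  = 0
Installs = -Reach - Clicks + 2Budget  [with Reach=3, Clicks=0, Budget=4]  = 5
Revenue = min(Installs, Signups) - 3  [with Installs=5, Signups=-2]  = -5
Without intervention: Clicks = 2Budget - 3Reach + 1  [with Budget=4, Reach=3]  = 0; Installs = -Reach - Clicks + 2Budget  [with Reach=3, Clicks=0, Budget=4]  = 5; Signups = 2Clicks + 2Budget - 5  [with Clicks=0, Budget=4]  = 3; Revenue = min(Installs, Signups) - 3  [with Installs=5, Signups=3]  = 0.
Change = -5 − 0 = -5.

-5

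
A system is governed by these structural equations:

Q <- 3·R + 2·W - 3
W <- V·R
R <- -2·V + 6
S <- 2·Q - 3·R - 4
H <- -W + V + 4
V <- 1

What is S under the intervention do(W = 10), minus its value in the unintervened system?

24

do(W=10) replaces the equation W <- V·R with the constant W = 10.
R = -2·V + 6  [with V=1]  = 4
Q = 3·R + 2·W - 3  [with R=4, W=10]  = 29
S = 2·Q - 3·R - 4  [with Q=29, R=4]  = 42
Without intervention: R = -2·V + 6  [with V=1]  = 4; W = V·R  [with V=1, R=4]  = 4; Q = 3·R + 2·W - 3  [with R=4, W=4]  = 17; S = 2·Q - 3·R - 4  [with Q=17, R=4]  = 18.
Change = 42 − 18 = 24.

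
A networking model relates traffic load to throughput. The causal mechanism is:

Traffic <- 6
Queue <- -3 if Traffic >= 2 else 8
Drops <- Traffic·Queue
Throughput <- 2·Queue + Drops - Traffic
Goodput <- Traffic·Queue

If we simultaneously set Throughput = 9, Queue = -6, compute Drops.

-36

Setting Throughput = 9, Queue = -6 by intervention discards those variables' equations.
Drops = Traffic·Queue  [with Traffic=6, Queue=-6]  = -36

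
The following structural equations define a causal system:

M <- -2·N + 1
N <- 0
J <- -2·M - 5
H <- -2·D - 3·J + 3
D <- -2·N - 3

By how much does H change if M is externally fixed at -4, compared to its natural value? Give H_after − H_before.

-30

do(M=-4) replaces the equation M <- -2·N + 1 with the constant M = -4.
J = -2·M - 5  [with M=-4]  = 3
D = -2·N - 3  [with N=0]  = -3
H = -2·D - 3·J + 3  [with D=-3, J=3]  = 0
Without intervention: M = -2·N + 1  [with N=0]  = 1; J = -2·M - 5  [with M=1]  = -7; D = -2·N - 3  [with N=0]  = -3; H = -2·D - 3·J + 3  [with D=-3, J=-7]  = 30.
Change = 0 − 30 = -30.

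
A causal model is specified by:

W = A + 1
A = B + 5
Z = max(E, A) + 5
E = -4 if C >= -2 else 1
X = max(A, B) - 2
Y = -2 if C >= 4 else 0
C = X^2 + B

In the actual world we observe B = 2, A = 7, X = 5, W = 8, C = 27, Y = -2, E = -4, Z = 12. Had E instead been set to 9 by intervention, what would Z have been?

14

do(E=9) replaces the equation E = -4 if C >= -2 else 1 with the constant E = 9.
A = B + 5  [with B=2]  = 7
Z = max(E, A) + 5  [with E=9, A=7]  = 14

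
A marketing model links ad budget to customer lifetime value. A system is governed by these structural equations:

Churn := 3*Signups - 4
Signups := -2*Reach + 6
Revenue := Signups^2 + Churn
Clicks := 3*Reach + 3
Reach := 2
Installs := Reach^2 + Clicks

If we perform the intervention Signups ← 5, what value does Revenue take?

Under do(Signups=5), the mechanism Signups := -2*Reach + 6 is discarded; Signups is fixed at 5.
Churn = 3*Signups - 4  [with Signups=5]  = 11
Revenue = Signups^2 + Churn  [with Signups=5, Churn=11]  = 36

36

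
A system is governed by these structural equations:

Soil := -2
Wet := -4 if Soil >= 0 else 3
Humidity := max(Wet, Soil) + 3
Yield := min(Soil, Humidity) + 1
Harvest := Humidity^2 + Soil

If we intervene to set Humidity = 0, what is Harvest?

do(Humidity=0) replaces the equation Humidity := max(Wet, Soil) + 3 with the constant Humidity = 0.
Harvest = Humidity^2 + Soil  [with Humidity=0, Soil=-2]  = -2

-2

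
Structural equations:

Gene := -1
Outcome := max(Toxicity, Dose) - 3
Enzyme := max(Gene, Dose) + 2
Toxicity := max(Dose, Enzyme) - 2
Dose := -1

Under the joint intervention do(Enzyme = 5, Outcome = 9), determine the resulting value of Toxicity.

3

The joint intervention fixes Enzyme = 5, Outcome = 9, removing each variable's own equation.
Toxicity = max(Dose, Enzyme) - 2  [with Dose=-1, Enzyme=5]  = 3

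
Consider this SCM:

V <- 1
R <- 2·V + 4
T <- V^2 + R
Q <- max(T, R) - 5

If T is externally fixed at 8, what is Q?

The intervention breaks the incoming arrows to T: T <- V^2 + R no longer applies, and T = 8.
R = 2·V + 4  [with V=1]  = 6
Q = max(T, R) - 5  [with T=8, R=6]  = 3

3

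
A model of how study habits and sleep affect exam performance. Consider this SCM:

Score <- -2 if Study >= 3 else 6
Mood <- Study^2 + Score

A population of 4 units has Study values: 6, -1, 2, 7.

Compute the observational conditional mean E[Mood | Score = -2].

40.5

E[Mood|Score=-2] averages over only the 2 units with Score=-2 (Study = 6, 7): Mood = 34, 47, mean 40.5.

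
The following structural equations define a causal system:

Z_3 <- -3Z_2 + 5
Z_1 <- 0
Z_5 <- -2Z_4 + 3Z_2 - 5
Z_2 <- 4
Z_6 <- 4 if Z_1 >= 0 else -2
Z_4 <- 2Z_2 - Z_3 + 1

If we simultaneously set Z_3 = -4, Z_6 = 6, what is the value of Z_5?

The joint intervention fixes Z_3 = -4, Z_6 = 6, removing each variable's own equation.
Z_4 = 2Z_2 - Z_3 + 1  [with Z_2=4, Z_3=-4]  = 13
Z_5 = -2Z_4 + 3Z_2 - 5  [with Z_4=13, Z_2=4]  = -19

-19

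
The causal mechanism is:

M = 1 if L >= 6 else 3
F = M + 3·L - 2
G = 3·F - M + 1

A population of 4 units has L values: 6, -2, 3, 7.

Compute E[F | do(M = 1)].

Every unit gets M=1 under the intervention. F values become 17, -7, 8, 20; E[F|do(M=1)] = 9.5.

9.5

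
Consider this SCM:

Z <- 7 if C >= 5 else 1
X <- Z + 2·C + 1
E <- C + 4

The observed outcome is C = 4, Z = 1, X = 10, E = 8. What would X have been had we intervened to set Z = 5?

14

The intervention breaks the incoming arrows to Z: Z <- 7 if C >= 5 else 1 no longer applies, and Z = 5.
X = Z + 2·C + 1  [with Z=5, C=4]  = 14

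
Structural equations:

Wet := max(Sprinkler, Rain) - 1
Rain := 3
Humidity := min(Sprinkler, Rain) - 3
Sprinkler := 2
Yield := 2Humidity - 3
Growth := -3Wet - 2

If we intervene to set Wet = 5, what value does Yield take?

-5

The intervention breaks the incoming arrows to Wet: Wet := max(Sprinkler, Rain) - 1 no longer applies, and Wet = 5.
No directed path runs from Wet to Yield, so Yield keeps its natural value.
Humidity = min(Sprinkler, Rain) - 3  [with Sprinkler=2, Rain=3]  = -1
Yield = 2Humidity - 3  [with Humidity=-1]  = -5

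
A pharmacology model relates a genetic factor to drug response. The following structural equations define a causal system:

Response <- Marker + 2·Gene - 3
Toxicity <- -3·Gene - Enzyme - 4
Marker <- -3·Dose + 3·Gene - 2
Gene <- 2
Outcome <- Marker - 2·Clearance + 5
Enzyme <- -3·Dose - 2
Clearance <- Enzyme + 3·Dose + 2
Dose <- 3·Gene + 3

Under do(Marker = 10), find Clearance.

The intervention breaks the incoming arrows to Marker: Marker <- -3·Dose + 3·Gene - 2 no longer applies, and Marker = 10.
No directed path runs from Marker to Clearance, so Clearance keeps its natural value.
Dose = 3·Gene + 3  [with Gene=2]  = 9
Enzyme = -3·Dose - 2  [with Dose=9]  = -29
Clearance = Enzyme + 3·Dose + 2  [with Enzyme=-29, Dose=9]  = 0

0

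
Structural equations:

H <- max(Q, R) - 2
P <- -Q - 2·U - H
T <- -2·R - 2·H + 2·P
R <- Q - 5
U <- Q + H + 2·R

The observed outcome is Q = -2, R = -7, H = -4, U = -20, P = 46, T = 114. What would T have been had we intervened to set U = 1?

30

Under do(U=1), the mechanism U <- Q + H + 2·R is discarded; U is fixed at 1.
R = Q - 5  [with Q=-2]  = -7
H = max(Q, R) - 2  [with Q=-2, R=-7]  = -4
P = -Q - 2·U - H  [with Q=-2, U=1, H=-4]  = 4
T = -2·R - 2·H + 2·P  [with R=-7, H=-4, P=4]  = 30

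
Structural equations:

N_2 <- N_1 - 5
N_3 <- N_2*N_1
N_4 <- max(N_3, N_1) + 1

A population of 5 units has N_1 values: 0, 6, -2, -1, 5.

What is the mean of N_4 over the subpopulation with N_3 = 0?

Observing N_3=0 restricts to units where N_3's equation naturally yields 0: N_1 ∈ {0, 5}. In that subpopulation N_4 = 1, 6, mean 3.5.

3.5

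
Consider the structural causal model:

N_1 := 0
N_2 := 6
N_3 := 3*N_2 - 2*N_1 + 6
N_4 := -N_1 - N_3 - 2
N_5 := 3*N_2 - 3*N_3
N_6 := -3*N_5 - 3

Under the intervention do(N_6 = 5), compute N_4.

do(N_6=5) replaces the equation N_6 := -3*N_5 - 3 with the constant N_6 = 5.
No directed path runs from N_6 to N_4, so N_4 keeps its natural value.
N_3 = 3*N_2 - 2*N_1 + 6  [with N_2=6, N_1=0]  = 24
N_4 = -N_1 - N_3 - 2  [with N_1=0, N_3=24]  = -26

-26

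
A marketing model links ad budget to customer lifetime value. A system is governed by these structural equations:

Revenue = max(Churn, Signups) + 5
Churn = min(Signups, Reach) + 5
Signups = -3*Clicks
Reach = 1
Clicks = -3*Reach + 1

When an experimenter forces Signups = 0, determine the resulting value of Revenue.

10

do(Signups=0) replaces the equation Signups = -3*Clicks with the constant Signups = 0.
Churn = min(Signups, Reach) + 5  [with Signups=0, Reach=1]  = 5
Revenue = max(Churn, Signups) + 5  [with Churn=5, Signups=0]  = 10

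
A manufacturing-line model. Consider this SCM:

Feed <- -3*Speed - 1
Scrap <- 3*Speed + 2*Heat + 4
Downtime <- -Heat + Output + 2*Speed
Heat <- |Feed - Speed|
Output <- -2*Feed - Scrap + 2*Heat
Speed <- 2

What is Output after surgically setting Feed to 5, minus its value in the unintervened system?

do(Feed=5) replaces the equation Feed <- -3*Speed - 1 with the constant Feed = 5.
Heat = |Feed - Speed|  [with Feed=5, Speed=2]  = 3
Scrap = 3*Speed + 2*Heat + 4  [with Speed=2, Heat=3]  = 16
Output = -2*Feed - Scrap + 2*Heat  [with Feed=5, Scrap=16, Heat=3]  = -20
Without intervention: Feed = -3*Speed - 1  [with Speed=2]  = -7; Heat = |Feed - Speed|  [with Feed=-7, Speed=2]  = 9; Scrap = 3*Speed + 2*Heat + 4  [with Speed=2, Heat=9]  = 28; Output = -2*Feed - Scrap + 2*Heat  [with Feed=-7, Scrap=28, Heat=9]  = 4.
Change = -20 − 4 = -24.

-24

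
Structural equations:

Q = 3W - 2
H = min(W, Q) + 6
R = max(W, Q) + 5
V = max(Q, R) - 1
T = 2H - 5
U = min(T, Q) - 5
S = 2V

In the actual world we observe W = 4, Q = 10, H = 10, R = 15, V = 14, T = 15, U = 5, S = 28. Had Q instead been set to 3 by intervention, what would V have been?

do(Q=3) replaces the equation Q = 3W - 2 with the constant Q = 3.
R = max(W, Q) + 5  [with W=4, Q=3]  = 9
V = max(Q, R) - 1  [with Q=3, R=9]  = 8

8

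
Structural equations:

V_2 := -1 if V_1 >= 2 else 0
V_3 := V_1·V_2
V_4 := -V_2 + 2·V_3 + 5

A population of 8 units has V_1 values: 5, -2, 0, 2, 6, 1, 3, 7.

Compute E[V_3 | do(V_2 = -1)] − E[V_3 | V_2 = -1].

Under do(V_2=-1), V_2's equation is replaced by V_2=-1 for every unit. Per-unit V_3: -5, 2, 0, -2, -6, -1, -3, -7. Mean = -2.75.
Observing V_2=-1 restricts to units where V_2's equation naturally yields -1: V_1 ∈ {5, 2, 6, 3, 7}. In that subpopulation V_3 = -5, -2, -6, -3, -7, mean -4.6.
Difference = -2.75 − (-4.6) = 1.85.

1.85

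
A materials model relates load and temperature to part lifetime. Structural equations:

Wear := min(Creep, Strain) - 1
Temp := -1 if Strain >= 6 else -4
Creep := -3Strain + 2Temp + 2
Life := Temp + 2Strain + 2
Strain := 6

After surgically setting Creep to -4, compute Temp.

Under do(Creep=-4), the mechanism Creep := -3Strain + 2Temp + 2 is discarded; Creep is fixed at -4.
Since Temp is not a descendant of the intervened variable, it is unaffected.
Temp = -1 if Strain >= 6 else -4  [with Strain=6]  = -1

-1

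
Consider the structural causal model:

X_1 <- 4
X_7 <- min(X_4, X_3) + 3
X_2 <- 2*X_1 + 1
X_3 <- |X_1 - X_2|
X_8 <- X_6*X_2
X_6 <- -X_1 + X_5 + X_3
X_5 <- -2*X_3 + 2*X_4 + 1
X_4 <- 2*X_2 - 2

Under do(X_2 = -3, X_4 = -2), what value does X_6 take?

The joint intervention fixes X_2 = -3, X_4 = -2, removing each variable's own equation.
X_3 = |X_1 - X_2|  [with X_1=4, X_2=-3]  = 7
X_5 = -2*X_3 + 2*X_4 + 1  [with X_3=7, X_4=-2]  = -17
X_6 = -X_1 + X_5 + X_3  [with X_1=4, X_5=-17, X_3=7]  = -14

-14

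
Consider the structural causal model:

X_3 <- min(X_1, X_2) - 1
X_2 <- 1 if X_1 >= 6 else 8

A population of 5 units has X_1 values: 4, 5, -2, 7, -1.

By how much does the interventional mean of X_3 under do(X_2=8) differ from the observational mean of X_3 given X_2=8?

1.1

Under do(X_2=8), X_2's equation is replaced by X_2=8 for every unit. Per-unit X_3: 3, 4, -3, 6, -2. Mean = 1.6.
Observing X_2=8 restricts to units where X_2's equation naturally yields 8: X_1 ∈ {4, 5, -2, -1}. In that subpopulation X_3 = 3, 4, -3, -2, mean 0.5.
Difference = 1.6 − 0.5 = 1.1.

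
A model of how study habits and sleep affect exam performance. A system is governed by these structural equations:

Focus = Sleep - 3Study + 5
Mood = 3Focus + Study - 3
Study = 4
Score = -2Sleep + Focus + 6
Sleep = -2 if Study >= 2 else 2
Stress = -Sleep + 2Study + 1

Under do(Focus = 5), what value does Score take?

Intervening sets Focus = 5 and removes its equation (Focus = Sleep - 3Study + 5).
Sleep = -2 if Study >= 2 else 2  [with Study=4]  = -2
Score = -2Sleep + Focus + 6  [with Sleep=-2, Focus=5]  = 15

15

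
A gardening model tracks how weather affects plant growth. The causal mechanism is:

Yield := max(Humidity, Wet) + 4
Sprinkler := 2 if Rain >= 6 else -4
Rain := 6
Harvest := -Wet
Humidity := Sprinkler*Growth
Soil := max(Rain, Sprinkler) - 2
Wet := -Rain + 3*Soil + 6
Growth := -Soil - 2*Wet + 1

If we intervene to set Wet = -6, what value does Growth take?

9

Intervening sets Wet = -6 and removes its equation (Wet := -Rain + 3*Soil + 6).
Sprinkler = 2 if Rain >= 6 else -4  [with Rain=6]  = 2
Soil = max(Rain, Sprinkler) - 2  [with Rain=6, Sprinkler=2]  = 4
Growth = -Soil - 2*Wet + 1  [with Soil=4, Wet=-6]  = 9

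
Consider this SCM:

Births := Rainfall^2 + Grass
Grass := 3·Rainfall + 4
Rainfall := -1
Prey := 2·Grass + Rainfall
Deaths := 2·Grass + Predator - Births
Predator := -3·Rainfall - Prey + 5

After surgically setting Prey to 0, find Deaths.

The intervention breaks the incoming arrows to Prey: Prey := 2·Grass + Rainfall no longer applies, and Prey = 0.
Grass = 3·Rainfall + 4  [with Rainfall=-1]  = 1
Predator = -3·Rainfall - Prey + 5  [with Rainfall=-1, Prey=0]  = 8
Births = Rainfall^2 + Grass  [with Rainfall=-1, Grass=1]  = 2
Deaths = 2·Grass + Predator - Births  [with Grass=1, Predator=8, Births=2]  = 8

8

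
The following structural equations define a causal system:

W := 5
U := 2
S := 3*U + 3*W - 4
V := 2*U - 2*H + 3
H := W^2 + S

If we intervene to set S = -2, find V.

-39

do(S=-2) replaces the equation S := 3*U + 3*W - 4 with the constant S = -2.
H = W^2 + S  [with W=5, S=-2]  = 23
V = 2*U - 2*H + 3  [with U=2, H=23]  = -39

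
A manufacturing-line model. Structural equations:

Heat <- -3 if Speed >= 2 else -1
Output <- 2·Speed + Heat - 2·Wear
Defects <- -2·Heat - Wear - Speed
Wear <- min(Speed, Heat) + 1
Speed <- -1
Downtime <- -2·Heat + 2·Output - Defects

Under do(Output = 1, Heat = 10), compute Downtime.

The joint intervention fixes Output = 1, Heat = 10, removing each variable's own equation.
Wear = min(Speed, Heat) + 1  [with Speed=-1, Heat=10]  = 0
Defects = -2·Heat - Wear - Speed  [with Heat=10, Wear=0, Speed=-1]  = -19
Downtime = -2·Heat + 2·Output - Defects  [with Heat=10, Output=1, Defects=-19]  = 1

1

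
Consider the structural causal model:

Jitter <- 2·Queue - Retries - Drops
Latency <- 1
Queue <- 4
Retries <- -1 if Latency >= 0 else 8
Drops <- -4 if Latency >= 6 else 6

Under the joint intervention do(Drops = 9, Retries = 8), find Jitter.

Setting Drops = 9, Retries = 8 by intervention discards those variables' equations.
Jitter = 2·Queue - Retries - Drops  [with Queue=4, Retries=8, Drops=9]  = -9

-9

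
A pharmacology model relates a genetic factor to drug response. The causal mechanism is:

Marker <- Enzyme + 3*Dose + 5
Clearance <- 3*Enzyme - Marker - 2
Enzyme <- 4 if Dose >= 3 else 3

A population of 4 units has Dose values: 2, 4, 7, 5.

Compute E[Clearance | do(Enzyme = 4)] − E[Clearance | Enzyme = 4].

Under do(Enzyme=4), Enzyme's equation is replaced by Enzyme=4 for every unit. Per-unit Clearance: -5, -11, -20, -14. Mean = -12.5.
Conditioning on Enzyme=4 selects the 3 unit(s) with Dose ∈ {4, 7, 5}. Their Clearance values: -11, -20, -14. Mean = -15.
Difference = -12.5 − (-15) = 2.5.

2.5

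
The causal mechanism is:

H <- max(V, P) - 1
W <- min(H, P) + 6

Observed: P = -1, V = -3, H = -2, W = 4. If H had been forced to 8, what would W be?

5

The intervention breaks the incoming arrows to H: H <- max(V, P) - 1 no longer applies, and H = 8.
W = min(H, P) + 6  [with H=8, P=-1]  = 5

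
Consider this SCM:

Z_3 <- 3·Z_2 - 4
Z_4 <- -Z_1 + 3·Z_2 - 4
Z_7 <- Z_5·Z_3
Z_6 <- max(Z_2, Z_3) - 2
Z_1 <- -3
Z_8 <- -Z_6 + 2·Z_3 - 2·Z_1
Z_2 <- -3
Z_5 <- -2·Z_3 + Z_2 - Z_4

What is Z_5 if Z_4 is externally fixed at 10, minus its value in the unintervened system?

Intervening sets Z_4 = 10 and removes its equation (Z_4 <- -Z_1 + 3·Z_2 - 4).
Z_3 = 3·Z_2 - 4  [with Z_2=-3]  = -13
Z_5 = -2·Z_3 + Z_2 - Z_4  [with Z_3=-13, Z_2=-3, Z_4=10]  = 13
Without intervention: Z_3 = 3·Z_2 - 4  [with Z_2=-3]  = -13; Z_4 = -Z_1 + 3·Z_2 - 4  [with Z_1=-3, Z_2=-3]  = -10; Z_5 = -2·Z_3 + Z_2 - Z_4  [with Z_3=-13, Z_2=-3, Z_4=-10]  = 33.
Change = 13 − 33 = -20.

-20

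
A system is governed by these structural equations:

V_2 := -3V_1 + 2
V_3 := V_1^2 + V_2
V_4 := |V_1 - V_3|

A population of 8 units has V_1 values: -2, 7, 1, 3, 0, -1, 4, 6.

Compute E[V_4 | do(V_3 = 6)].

The intervention sets V_3=6 in all 8 units regardless of V_1. Recomputing V_4 per unit gives 8, 1, 5, 3, 6, 7, 2, 0; average 4.

4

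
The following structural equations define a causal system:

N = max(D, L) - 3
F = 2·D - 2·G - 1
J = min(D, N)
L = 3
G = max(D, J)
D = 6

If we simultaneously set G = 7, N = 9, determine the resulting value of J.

6

Under do(G = 7, N = 9), each intervened variable's structural equation is replaced by its fixed value.
J = min(D, N)  [with D=6, N=9]  = 6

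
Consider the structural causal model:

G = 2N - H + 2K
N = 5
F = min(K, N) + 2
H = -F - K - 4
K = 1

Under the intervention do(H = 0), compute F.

3

Under do(H=0), the mechanism H = -F - K - 4 is discarded; H is fixed at 0.
Since F is not a descendant of the intervened variable, it is unaffected.
F = min(K, N) + 2  [with K=1, N=5]  = 3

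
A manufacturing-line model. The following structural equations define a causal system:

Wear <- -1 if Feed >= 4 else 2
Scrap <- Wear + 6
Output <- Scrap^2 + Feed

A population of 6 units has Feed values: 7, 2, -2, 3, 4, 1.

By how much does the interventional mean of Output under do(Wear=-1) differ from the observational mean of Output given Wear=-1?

-3

The intervention sets Wear=-1 in all 6 units regardless of Feed. Recomputing Output per unit gives 32, 27, 23, 28, 29, 26; average 27.5.
Conditioning on Wear=-1 selects the 2 unit(s) with Feed ∈ {7, 4}. Their Output values: 32, 29. Mean = 30.5.
Difference = 27.5 − 30.5 = -3.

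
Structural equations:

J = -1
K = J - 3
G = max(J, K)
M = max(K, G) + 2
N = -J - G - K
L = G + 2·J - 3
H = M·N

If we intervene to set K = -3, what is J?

Under do(K=-3), the mechanism K = J - 3 is discarded; K is fixed at -3.
J is not downstream of the intervention, so its value is determined by the original equations.

-1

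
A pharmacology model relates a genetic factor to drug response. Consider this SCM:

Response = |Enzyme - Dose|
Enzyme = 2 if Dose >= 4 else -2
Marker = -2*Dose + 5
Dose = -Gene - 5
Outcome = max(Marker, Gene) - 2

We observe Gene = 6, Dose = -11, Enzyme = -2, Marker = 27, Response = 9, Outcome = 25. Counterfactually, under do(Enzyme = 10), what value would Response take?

21

do(Enzyme=10) replaces the equation Enzyme = 2 if Dose >= 4 else -2 with the constant Enzyme = 10.
Dose = -Gene - 5  [with Gene=6]  = -11
Response = |Enzyme - Dose|  [with Enzyme=10, Dose=-11]  = 21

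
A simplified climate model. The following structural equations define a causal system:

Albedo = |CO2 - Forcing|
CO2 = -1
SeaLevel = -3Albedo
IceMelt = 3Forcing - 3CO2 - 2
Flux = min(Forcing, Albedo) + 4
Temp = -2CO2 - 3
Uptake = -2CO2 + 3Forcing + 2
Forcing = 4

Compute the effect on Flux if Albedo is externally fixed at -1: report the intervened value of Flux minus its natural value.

Under do(Albedo=-1), the mechanism Albedo = |CO2 - Forcing| is discarded; Albedo is fixed at -1.
Flux = min(Forcing, Albedo) + 4  [with Forcing=4, Albedo=-1]  = 3
Without intervention: Albedo = |CO2 - Forcing|  [with CO2=-1, Forcing=4]  = 5; Flux = min(Forcing, Albedo) + 4  [with Forcing=4, Albedo=5]  = 8.
Change = 3 − 8 = -5.

-5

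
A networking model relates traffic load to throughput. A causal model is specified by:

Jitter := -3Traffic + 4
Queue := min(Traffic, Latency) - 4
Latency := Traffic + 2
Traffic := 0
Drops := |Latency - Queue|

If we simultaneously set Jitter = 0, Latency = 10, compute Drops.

14

Setting Jitter = 0, Latency = 10 by intervention discards those variables' equations.
Queue = min(Traffic, Latency) - 4  [with Traffic=0, Latency=10]  = -4
Drops = |Latency - Queue|  [with Latency=10, Queue=-4]  = 14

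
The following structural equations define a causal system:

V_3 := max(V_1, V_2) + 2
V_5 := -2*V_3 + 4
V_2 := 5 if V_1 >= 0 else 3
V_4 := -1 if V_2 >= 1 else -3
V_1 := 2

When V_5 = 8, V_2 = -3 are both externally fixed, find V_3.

Setting V_5 = 8, V_2 = -3 by intervention discards those variables' equations.
V_3 = max(V_1, V_2) + 2  [with V_1=2, V_2=-3]  = 4

4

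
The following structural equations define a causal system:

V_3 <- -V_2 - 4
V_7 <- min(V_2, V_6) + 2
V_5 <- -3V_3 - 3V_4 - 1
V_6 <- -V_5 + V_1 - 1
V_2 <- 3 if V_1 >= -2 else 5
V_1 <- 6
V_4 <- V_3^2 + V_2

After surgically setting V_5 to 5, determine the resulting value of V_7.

2

Under do(V_5=5), the mechanism V_5 <- -3V_3 - 3V_4 - 1 is discarded; V_5 is fixed at 5.
V_2 = 3 if V_1 >= -2 else 5  [with V_1=6]  = 3
V_6 = -V_5 + V_1 - 1  [with V_5=5, V_1=6]  = 0
V_7 = min(V_2, V_6) + 2  [with V_2=3, V_6=0]  = 2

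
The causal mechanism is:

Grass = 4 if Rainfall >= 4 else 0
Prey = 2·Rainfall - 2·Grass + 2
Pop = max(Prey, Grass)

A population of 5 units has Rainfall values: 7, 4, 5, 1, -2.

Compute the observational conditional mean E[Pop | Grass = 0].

E[Pop|Grass=0] averages over only the 2 units with Grass=0 (Rainfall = 1, -2): Pop = 4, 0, mean 2.

2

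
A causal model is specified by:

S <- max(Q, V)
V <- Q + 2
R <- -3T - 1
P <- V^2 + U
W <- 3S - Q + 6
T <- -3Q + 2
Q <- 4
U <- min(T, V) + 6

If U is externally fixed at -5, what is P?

The intervention breaks the incoming arrows to U: U <- min(T, V) + 6 no longer applies, and U = -5.
V = Q + 2  [with Q=4]  = 6
P = V^2 + U  [with V=6, U=-5]  = 31

31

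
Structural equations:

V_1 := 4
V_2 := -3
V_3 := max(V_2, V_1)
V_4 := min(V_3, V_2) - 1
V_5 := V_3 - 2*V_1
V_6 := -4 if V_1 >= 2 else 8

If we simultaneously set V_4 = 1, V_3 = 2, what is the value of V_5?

-6

The joint intervention fixes V_4 = 1, V_3 = 2, removing each variable's own equation.
V_5 = V_3 - 2*V_1  [with V_3=2, V_1=4]  = -6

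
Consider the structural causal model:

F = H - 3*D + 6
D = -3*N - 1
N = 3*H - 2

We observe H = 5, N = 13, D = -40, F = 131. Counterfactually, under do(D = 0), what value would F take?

11

The intervention breaks the incoming arrows to D: D = -3*N - 1 no longer applies, and D = 0.
F = H - 3*D + 6  [with H=5, D=0]  = 11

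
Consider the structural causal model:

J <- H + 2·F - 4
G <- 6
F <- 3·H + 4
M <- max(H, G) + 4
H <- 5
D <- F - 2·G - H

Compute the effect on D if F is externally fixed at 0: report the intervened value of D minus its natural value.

-19

do(F=0) replaces the equation F <- 3·H + 4 with the constant F = 0.
D = F - 2·G - H  [with F=0, G=6, H=5]  = -17
Without intervention: F = 3·H + 4  [with H=5]  = 19; D = F - 2·G - H  [with F=19, G=6, H=5]  = 2.
Change = -17 − 2 = -19.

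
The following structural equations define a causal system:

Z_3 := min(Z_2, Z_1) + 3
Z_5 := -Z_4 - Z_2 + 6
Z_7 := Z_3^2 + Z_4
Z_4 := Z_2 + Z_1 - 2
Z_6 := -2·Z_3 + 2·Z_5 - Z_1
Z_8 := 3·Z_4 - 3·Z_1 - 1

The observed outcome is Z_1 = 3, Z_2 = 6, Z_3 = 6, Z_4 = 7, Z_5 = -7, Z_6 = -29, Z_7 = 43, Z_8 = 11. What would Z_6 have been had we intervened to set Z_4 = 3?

-21

Under do(Z_4=3), the mechanism Z_4 := Z_2 + Z_1 - 2 is discarded; Z_4 is fixed at 3.
Z_3 = min(Z_2, Z_1) + 3  [with Z_2=6, Z_1=3]  = 6
Z_5 = -Z_4 - Z_2 + 6  [with Z_4=3, Z_2=6]  = -3
Z_6 = -2·Z_3 + 2·Z_5 - Z_1  [with Z_3=6, Z_5=-3, Z_1=3]  = -21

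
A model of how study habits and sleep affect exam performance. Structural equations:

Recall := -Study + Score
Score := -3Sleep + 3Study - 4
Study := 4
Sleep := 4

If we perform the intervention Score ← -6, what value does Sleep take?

4

Under do(Score=-6), the mechanism Score := -3Sleep + 3Study - 4 is discarded; Score is fixed at -6.
Since Sleep is not a descendant of the intervened variable, it is unaffected.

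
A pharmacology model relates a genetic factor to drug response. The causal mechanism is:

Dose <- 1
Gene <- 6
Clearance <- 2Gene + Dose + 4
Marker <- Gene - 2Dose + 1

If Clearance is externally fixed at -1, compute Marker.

5

Under do(Clearance=-1), the mechanism Clearance <- 2Gene + Dose + 4 is discarded; Clearance is fixed at -1.
Since Marker is not a descendant of the intervened variable, it is unaffected.
Marker = Gene - 2Dose + 1  [with Gene=6, Dose=1]  = 5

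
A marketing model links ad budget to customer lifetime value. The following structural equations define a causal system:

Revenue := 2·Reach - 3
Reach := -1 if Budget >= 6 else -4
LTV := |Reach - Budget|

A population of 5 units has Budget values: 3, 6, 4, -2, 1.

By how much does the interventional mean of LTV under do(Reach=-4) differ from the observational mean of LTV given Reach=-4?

Every unit gets Reach=-4 under the intervention. LTV values become 7, 10, 8, 2, 5; E[LTV|do(Reach=-4)] = 6.4.
E[LTV|Reach=-4] averages over only the 4 units with Reach=-4 (Budget = 3, 4, -2, 1): LTV = 7, 8, 2, 5, mean 5.5.
Difference = 6.4 − 5.5 = 0.9.

0.9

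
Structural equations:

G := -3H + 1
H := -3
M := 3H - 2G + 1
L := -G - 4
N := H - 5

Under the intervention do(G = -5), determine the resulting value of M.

The intervention breaks the incoming arrows to G: G := -3H + 1 no longer applies, and G = -5.
M = 3H - 2G + 1  [with H=-3, G=-5]  = 2

2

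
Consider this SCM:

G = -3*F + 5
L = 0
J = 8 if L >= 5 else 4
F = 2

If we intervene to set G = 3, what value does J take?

4

Under do(G=3), the mechanism G = -3*F + 5 is discarded; G is fixed at 3.
Since J is not a descendant of the intervened variable, it is unaffected.
J = 8 if L >= 5 else 4  [with L=0]  = 4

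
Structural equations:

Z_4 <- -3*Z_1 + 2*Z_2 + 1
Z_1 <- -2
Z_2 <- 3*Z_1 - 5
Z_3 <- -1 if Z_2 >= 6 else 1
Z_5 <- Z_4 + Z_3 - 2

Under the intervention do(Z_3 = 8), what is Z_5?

do(Z_3=8) replaces the equation Z_3 <- -1 if Z_2 >= 6 else 1 with the constant Z_3 = 8.
Z_2 = 3*Z_1 - 5  [with Z_1=-2]  = -11
Z_4 = -3*Z_1 + 2*Z_2 + 1  [with Z_1=-2, Z_2=-11]  = -15
Z_5 = Z_4 + Z_3 - 2  [with Z_4=-15, Z_3=8]  = -9

-9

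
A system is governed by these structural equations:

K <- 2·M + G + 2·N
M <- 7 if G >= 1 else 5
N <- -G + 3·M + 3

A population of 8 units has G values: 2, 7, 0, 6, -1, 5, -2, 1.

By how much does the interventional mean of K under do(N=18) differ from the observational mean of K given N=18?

-0.25

The intervention sets N=18 in all 8 units regardless of G. Recomputing K per unit gives 52, 57, 46, 56, 45, 55, 44, 51; average 50.75.
E[K|N=18] averages over only the 2 units with N=18 (G = 0, 6): K = 46, 56, mean 51.
Difference = 50.75 − 51 = -0.25.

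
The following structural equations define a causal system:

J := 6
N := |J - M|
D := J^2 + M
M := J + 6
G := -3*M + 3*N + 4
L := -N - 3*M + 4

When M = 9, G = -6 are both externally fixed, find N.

3

Under do(M = 9, G = -6), each intervened variable's structural equation is replaced by its fixed value.
N = |J - M|  [with J=6, M=9]  = 3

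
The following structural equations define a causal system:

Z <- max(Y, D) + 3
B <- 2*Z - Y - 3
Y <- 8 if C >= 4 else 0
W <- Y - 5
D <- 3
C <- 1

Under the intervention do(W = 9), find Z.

do(W=9) replaces the equation W <- Y - 5 with the constant W = 9.
No directed path runs from W to Z, so Z keeps its natural value.
Y = 8 if C >= 4 else 0  [with C=1]  = 0
Z = max(Y, D) + 3  [with Y=0, D=3]  = 6

6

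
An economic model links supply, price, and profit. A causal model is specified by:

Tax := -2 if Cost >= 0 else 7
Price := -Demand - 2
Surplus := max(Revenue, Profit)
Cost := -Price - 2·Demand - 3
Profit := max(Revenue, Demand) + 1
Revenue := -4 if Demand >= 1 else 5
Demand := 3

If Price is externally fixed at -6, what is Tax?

7

do(Price=-6) replaces the equation Price := -Demand - 2 with the constant Price = -6.
Cost = -Price - 2·Demand - 3  [with Price=-6, Demand=3]  = -3
Tax = -2 if Cost >= 0 else 7  [with Cost=-3]  = 7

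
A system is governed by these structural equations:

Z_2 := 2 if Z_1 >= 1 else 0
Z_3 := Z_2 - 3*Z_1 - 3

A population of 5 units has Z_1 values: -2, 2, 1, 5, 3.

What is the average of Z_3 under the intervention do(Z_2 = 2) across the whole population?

-6.4

The intervention sets Z_2=2 in all 5 units regardless of Z_1. Recomputing Z_3 per unit gives 5, -7, -4, -16, -10; average -6.4.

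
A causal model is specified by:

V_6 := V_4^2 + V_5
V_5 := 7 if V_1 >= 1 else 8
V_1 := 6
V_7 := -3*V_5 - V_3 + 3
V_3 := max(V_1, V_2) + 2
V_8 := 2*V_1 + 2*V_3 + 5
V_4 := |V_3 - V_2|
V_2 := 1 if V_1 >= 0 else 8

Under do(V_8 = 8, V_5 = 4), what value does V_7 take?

Under do(V_8 = 8, V_5 = 4), each intervened variable's structural equation is replaced by its fixed value.
V_2 = 1 if V_1 >= 0 else 8  [with V_1=6]  = 1
V_3 = max(V_1, V_2) + 2  [with V_1=6, V_2=1]  = 8
V_7 = -3*V_5 - V_3 + 3  [with V_5=4, V_3=8]  = -17

-17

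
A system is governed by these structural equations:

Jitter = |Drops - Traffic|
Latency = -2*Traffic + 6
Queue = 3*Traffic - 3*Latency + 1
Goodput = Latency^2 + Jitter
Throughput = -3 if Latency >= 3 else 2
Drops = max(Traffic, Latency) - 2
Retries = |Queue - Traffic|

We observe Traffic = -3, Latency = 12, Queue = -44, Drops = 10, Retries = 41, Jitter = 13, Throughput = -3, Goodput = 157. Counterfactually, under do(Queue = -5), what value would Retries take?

do(Queue=-5) replaces the equation Queue = 3*Traffic - 3*Latency + 1 with the constant Queue = -5.
Retries = |Queue - Traffic|  [with Queue=-5, Traffic=-3]  = 2

2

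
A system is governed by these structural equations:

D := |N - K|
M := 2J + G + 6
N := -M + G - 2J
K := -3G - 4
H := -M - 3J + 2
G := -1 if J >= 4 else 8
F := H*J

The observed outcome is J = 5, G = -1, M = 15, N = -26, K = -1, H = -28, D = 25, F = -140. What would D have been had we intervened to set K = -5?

Under do(K=-5), the mechanism K := -3G - 4 is discarded; K is fixed at -5.
G = -1 if J >= 4 else 8  [with J=5]  = -1
M = 2J + G + 6  [with J=5, G=-1]  = 15
N = -M + G - 2J  [with M=15, G=-1, J=5]  = -26
D = |N - K|  [with N=-26, K=-5]  = 21

21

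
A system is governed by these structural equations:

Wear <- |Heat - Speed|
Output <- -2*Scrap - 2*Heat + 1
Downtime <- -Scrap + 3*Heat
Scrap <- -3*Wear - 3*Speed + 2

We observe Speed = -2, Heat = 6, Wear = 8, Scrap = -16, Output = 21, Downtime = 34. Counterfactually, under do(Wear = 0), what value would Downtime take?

10

The intervention breaks the incoming arrows to Wear: Wear <- |Heat - Speed| no longer applies, and Wear = 0.
Scrap = -3*Wear - 3*Speed + 2  [with Wear=0, Speed=-2]  = 8
Downtime = -Scrap + 3*Heat  [with Scrap=8, Heat=6]  = 10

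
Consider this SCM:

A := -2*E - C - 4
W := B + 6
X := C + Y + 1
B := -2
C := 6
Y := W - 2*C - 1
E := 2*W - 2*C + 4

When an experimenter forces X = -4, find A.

-10

The intervention breaks the incoming arrows to X: X := C + Y + 1 no longer applies, and X = -4.
A is not downstream of the intervention, so its value is determined by the original equations.
W = B + 6  [with B=-2]  = 4
E = 2*W - 2*C + 4  [with W=4, C=6]  = 0
A = -2*E - C - 4  [with E=0, C=6]  = -10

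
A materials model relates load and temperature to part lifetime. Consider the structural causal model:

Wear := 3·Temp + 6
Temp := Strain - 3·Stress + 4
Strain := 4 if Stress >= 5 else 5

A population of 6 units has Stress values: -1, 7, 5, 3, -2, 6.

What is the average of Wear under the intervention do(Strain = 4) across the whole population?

3

Under do(Strain=4), Strain's equation is replaced by Strain=4 for every unit. Per-unit Wear: 39, -33, -15, 3, 48, -24. Mean = 3.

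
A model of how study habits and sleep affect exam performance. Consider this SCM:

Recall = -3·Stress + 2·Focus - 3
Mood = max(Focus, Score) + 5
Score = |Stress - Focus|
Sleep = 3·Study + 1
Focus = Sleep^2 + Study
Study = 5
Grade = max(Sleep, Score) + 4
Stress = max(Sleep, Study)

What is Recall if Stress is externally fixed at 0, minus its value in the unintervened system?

The intervention breaks the incoming arrows to Stress: Stress = max(Sleep, Study) no longer applies, and Stress = 0.
Sleep = 3·Study + 1  [with Study=5]  = 16
Focus = Sleep^2 + Study  [with Sleep=16, Study=5]  = 261
Recall = -3·Stress + 2·Focus - 3  [with Stress=0, Focus=261]  = 519
Without intervention: Sleep = 3·Study + 1  [with Study=5]  = 16; Stress = max(Sleep, Study)  [with Sleep=16, Study=5]  = 16; Focus = Sleep^2 + Study  [with Sleep=16, Study=5]  = 261; Recall = -3·Stress + 2·Focus - 3  [with Stress=16, Focus=261]  = 471.
Change = 519 − 471 = 48.

48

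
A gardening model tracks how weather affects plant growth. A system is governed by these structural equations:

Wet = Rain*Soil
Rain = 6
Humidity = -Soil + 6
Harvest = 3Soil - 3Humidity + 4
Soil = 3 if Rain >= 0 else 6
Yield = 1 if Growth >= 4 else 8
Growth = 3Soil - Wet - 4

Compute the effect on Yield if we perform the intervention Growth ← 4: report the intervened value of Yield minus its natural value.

-7

Under do(Growth=4), the mechanism Growth = 3Soil - Wet - 4 is discarded; Growth is fixed at 4.
Yield = 1 if Growth >= 4 else 8  [with Growth=4]  = 1
Without intervention: Soil = 3 if Rain >= 0 else 6  [with Rain=6]  = 3; Wet = Rain*Soil  [with Rain=6, Soil=3]  = 18; Growth = 3Soil - Wet - 4  [with Soil=3, Wet=18]  = -13; Yield = 1 if Growth >= 4 else 8  [with Growth=-13]  = 8.
Change = 1 − 8 = -7.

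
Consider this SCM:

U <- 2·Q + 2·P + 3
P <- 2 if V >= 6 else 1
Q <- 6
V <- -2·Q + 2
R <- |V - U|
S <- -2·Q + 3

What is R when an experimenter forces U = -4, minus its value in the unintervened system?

-21

Intervening sets U = -4 and removes its equation (U <- 2·Q + 2·P + 3).
V = -2·Q + 2  [with Q=6]  = -10
R = |V - U|  [with V=-10, U=-4]  = 6
Without intervention: V = -2·Q + 2  [with Q=6]  = -10; P = 2 if V >= 6 else 1  [with V=-10]  = 1; U = 2·Q + 2·P + 3  [with Q=6, P=1]  = 17; R = |V - U|  [with V=-10, U=17]  = 27.
Change = 6 − 27 = -21.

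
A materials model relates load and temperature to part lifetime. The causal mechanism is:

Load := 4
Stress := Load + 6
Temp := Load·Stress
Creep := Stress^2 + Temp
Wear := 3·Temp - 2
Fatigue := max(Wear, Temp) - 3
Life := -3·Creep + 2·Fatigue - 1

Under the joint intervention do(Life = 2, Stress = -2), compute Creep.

Under do(Life = 2, Stress = -2), each intervened variable's structural equation is replaced by its fixed value.
Temp = Load·Stress  [with Load=4, Stress=-2]  = -8
Creep = Stress^2 + Temp  [with Stress=-2, Temp=-8]  = -4

-4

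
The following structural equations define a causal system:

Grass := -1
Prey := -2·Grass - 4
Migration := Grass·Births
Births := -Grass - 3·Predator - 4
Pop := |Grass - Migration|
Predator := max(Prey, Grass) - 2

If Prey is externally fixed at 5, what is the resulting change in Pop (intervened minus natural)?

Under do(Prey=5), the mechanism Prey := -2·Grass - 4 is discarded; Prey is fixed at 5.
Predator = max(Prey, Grass) - 2  [with Prey=5, Grass=-1]  = 3
Births = -Grass - 3·Predator - 4  [with Grass=-1, Predator=3]  = -12
Migration = Grass·Births  [with Grass=-1, Births=-12]  = 12
Pop = |Grass - Migration|  [with Grass=-1, Migration=12]  = 13
Without intervention: Prey = -2·Grass - 4  [with Grass=-1]  = -2; Predator = max(Prey, Grass) - 2  [with Prey=-2, Grass=-1]  = -3; Births = -Grass - 3·Predator - 4  [with Grass=-1, Predator=-3]  = 6; Migration = Grass·Births  [with Grass=-1, Births=6]  = -6; Pop = |Grass - Migration|  [with Grass=-1, Migration=-6]  = 5.
Change = 13 − 5 = 8.

8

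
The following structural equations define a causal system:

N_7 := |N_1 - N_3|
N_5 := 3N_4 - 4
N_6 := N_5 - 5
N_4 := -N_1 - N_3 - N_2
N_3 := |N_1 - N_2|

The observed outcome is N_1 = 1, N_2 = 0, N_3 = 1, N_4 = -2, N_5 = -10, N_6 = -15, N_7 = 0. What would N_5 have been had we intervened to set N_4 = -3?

Intervening sets N_4 = -3 and removes its equation (N_4 := -N_1 - N_3 - N_2).
N_5 = 3N_4 - 4  [with N_4=-3]  = -13

-13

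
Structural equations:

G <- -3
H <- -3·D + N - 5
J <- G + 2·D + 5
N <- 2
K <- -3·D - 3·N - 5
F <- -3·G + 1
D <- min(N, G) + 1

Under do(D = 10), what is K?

The intervention breaks the incoming arrows to D: D <- min(N, G) + 1 no longer applies, and D = 10.
K = -3·D - 3·N - 5  [with D=10, N=2]  = -41

-41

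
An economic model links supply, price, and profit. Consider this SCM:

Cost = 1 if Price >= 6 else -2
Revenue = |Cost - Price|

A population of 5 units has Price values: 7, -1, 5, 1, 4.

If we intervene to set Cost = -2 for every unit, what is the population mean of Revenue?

5.2

The intervention sets Cost=-2 in all 5 units regardless of Price. Recomputing Revenue per unit gives 9, 1, 7, 3, 6; average 5.2.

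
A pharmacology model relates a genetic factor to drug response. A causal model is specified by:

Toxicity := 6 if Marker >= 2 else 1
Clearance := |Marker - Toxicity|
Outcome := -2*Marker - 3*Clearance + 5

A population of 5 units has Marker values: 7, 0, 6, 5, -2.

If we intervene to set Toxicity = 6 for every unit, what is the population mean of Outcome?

do(Toxicity=6) breaks Toxicity's dependence on Marker. With Toxicity=6 fixed, Outcome across the units is -12, -13, -7, -8, -15, mean -11.

-11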